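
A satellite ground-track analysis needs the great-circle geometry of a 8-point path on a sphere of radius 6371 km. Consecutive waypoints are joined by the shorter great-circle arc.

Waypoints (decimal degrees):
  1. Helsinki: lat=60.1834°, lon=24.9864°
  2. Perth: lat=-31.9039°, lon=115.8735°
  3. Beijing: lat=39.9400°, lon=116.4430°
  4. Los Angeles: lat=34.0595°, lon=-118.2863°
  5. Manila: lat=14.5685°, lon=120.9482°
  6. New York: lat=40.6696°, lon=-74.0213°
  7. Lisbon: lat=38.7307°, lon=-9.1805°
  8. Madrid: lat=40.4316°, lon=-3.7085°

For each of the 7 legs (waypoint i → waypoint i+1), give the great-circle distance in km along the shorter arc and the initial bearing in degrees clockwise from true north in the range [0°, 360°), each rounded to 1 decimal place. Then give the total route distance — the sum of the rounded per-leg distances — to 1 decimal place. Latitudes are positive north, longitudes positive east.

Leg 1: φ1=1.0503985, φ2=-0.5568281, Δφ=-1.6072266, Δλ=1.5862791 rad; a=sin²(Δφ/2)+cosφ1·cosφ2·sin²(Δλ/2)=0.7325348940; c=2·atan2(√a, √(1-a))=2.054509768; dist=6371·c=13089.282 ≈ 13089.3 km; running total=13089.3 km
Leg 1 bearing: y=sinΔλ·cosφ2=0.84883397, x=cosφ1·sinφ2-sinφ1·cosφ2·cosΔλ=-0.25137818; θ=atan2(y, x)=106.4964° ≈ 106.5°
Leg 2: φ1=-0.5568281, φ2=0.6970845, Δφ=1.2539126, Δλ=0.0099397 rad; a=sin²(Δφ/2)+cosφ1·cosφ2·sin²(Δλ/2)=0.3442125970; c=2·atan2(√a, √(1-a))=1.253946440; dist=6371·c=7988.893 ≈ 7988.9 km; running total=21078.2 km
Leg 2 bearing: y=sinΔλ·cosφ2=0.00762077, x=cosφ1·sinφ2-sinφ1·cosφ2·cosΔλ=0.95019107; θ=atan2(y, x)=0.4595° ≈ 0.5°
Leg 3: φ1=0.6970845, φ2=0.5944504, Δφ=-0.1026341, Δλ=-4.0967991 rad; a=sin²(Δφ/2)+cosφ1·cosφ2·sin²(Δλ/2)=0.5036196212; c=2·atan2(√a, √(1-a))=1.578035632; dist=6371·c=10053.665 ≈ 10053.7 km; running total=31131.9 km
Leg 3 bearing: y=sinΔλ·cosφ2=0.67637915, x=cosφ1·sinφ2-sinφ1·cosφ2·cosΔλ=0.73651805; θ=atan2(y, x)=42.5627° ≈ 42.6°
Leg 4: φ1=0.5944504, φ2=0.2542683, Δφ=-0.3401821, Δλ=4.1754297 rad; a=sin²(Δφ/2)+cosφ1·cosφ2·sin²(Δλ/2)=0.6346384251; c=2·atan2(√a, √(1-a))=1.843438394; dist=6371·c=11744.546 ≈ 11744.5 km; running total=42876.4 km
Leg 4 bearing: y=sinΔλ·cosφ2=-0.83164054, x=cosφ1·sinφ2-sinφ1·cosφ2·cosΔλ=0.48565831; θ=atan2(y, x)=-59.7161° <0 so +360° → 300.2839° ≈ 300.3°
Leg 5: φ1=0.2542683, φ2=0.7098184, Δφ=0.4555501, Δλ=-3.4028597 rad; a=sin²(Δφ/2)+cosφ1·cosφ2·sin²(Δλ/2)=0.7726274100; c=2·atan2(√a, √(1-a))=2.147489395; dist=6371·c=13681.655 ≈ 13681.7 km; running total=56558.1 km
Leg 5 bearing: y=sinΔλ·cosφ2=0.19591910, x=cosφ1·sinφ2-sinφ1·cosφ2·cosΔλ=0.81505392; θ=atan2(y, x)=13.5161° ≈ 13.5°
Leg 6: φ1=0.7098184, φ2=0.6759782, Δφ=-0.0338402, Δλ=1.1316854 rad; a=sin²(Δφ/2)+cosφ1·cosφ2·sin²(Δλ/2)=0.1703563308; c=2·atan2(√a, √(1-a))=0.850925786; dist=6371·c=5421.248 ≈ 5421.2 km; running total=61979.3 km
Leg 6 bearing: y=sinΔλ·cosφ2=0.70608766, x=cosφ1·sinφ2-sinφ1·cosφ2·cosΔλ=0.25841910; θ=atan2(y, x)=69.8980° ≈ 69.9°
Leg 7: φ1=0.6759782, φ2=0.7056645, Δφ=0.0296863, Δλ=0.0955044 rad; a=sin²(Δφ/2)+cosφ1·cosφ2·sin²(Δλ/2)=0.0015732857; c=2·atan2(√a, √(1-a))=0.079350146; dist=6371·c=505.540 ≈ 505.5 km; running total=62484.8 km
Leg 7 bearing: y=sinΔλ·cosφ2=0.07258566, x=cosφ1·sinφ2-sinφ1·cosφ2·cosΔλ=0.03185221; θ=atan2(y, x)=66.3071° ≈ 66.3°

Leg 1: dist=13089.3 km, bearing=106.5°
Leg 2: dist=7988.9 km, bearing=0.5°
Leg 3: dist=10053.7 km, bearing=42.6°
Leg 4: dist=11744.5 km, bearing=300.3°
Leg 5: dist=13681.7 km, bearing=13.5°
Leg 6: dist=5421.2 km, bearing=69.9°
Leg 7: dist=505.5 km, bearing=66.3°
Total: 62484.8 km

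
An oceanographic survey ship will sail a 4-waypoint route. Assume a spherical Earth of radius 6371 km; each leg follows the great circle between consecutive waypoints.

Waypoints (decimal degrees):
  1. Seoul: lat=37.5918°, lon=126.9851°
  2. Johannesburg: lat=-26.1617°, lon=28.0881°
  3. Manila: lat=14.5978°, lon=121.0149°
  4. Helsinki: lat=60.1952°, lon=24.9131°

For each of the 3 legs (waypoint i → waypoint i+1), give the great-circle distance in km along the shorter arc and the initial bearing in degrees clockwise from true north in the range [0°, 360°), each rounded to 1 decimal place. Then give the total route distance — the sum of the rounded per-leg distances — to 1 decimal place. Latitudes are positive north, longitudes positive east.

Leg 1: φ1=0.6561007, φ2=-0.4566078, Δφ=-1.1127085, Δλ=-1.7260783 rad; a=sin²(Δφ/2)+cosφ1·cosφ2·sin²(Δλ/2)=0.6894799856; c=2·atan2(√a, √(1-a))=1.959468511; dist=6371·c=12483.774 ≈ 12483.8 km; running total=12483.8 km
Leg 1 bearing: y=sinΔλ·cosφ2=-0.88675391, x=cosφ1·sinφ2-sinφ1·cosφ2·cosΔλ=-0.26468255; θ=atan2(y, x)=-106.6196° <0 so +360° → 253.3804° ≈ 253.4°
Leg 2: φ1=-0.4566078, φ2=0.2547797, Δφ=0.7113875, Δλ=1.6218786 rad; a=sin²(Δφ/2)+cosφ1·cosφ2·sin²(Δλ/2)=0.5777361157; c=2·atan2(√a, √(1-a))=1.726901806; dist=6371·c=11002.091 ≈ 11002.1 km; running total=23485.9 km
Leg 2 bearing: y=sinΔλ·cosφ2=0.96645654, x=cosφ1·sinφ2-sinφ1·cosφ2·cosΔλ=0.20442637; θ=atan2(y, x)=78.0568° ≈ 78.1°
Leg 3: φ1=0.2547797, φ2=1.0506044, Δφ=0.7958248, Δλ=-1.6772928 rad; a=sin²(Δφ/2)+cosφ1·cosφ2·sin²(Δλ/2)=0.4162169258; c=2·atan2(√a, √(1-a))=1.402435936; dist=6371·c=8934.919 ≈ 8934.9 km; running total=32420.8 km
Leg 3 bearing: y=sinΔλ·cosφ2=-0.49423069, x=cosφ1·sinφ2-sinφ1·cosφ2·cosΔλ=0.85302849; θ=atan2(y, x)=-30.0873° <0 so +360° → 329.9127° ≈ 329.9°

Leg 1: dist=12483.8 km, bearing=253.4°
Leg 2: dist=11002.1 km, bearing=78.1°
Leg 3: dist=8934.9 km, bearing=329.9°
Total: 32420.8 km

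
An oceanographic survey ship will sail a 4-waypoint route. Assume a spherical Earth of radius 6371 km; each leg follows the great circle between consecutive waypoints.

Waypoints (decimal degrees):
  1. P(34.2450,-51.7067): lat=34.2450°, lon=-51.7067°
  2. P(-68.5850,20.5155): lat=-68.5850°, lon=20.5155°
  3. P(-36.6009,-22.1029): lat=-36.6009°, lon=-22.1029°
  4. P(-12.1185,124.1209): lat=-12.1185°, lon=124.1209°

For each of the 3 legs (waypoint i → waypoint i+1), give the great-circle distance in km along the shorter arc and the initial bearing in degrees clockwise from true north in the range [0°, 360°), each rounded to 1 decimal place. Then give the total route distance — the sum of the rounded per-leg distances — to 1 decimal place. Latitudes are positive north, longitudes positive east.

Leg 1: φ1=0.5976880, φ2=-1.1970341, Δφ=-1.7947221, Δλ=1.2605152 rad; a=sin²(Δφ/2)+cosφ1·cosφ2·sin²(Δλ/2)=0.7158637017; c=2·atan2(√a, √(1-a))=2.017203301; dist=6371·c=12851.602 ≈ 12851.6 km; running total=12851.6 km
Leg 1 bearing: y=sinΔλ·cosφ2=0.34768520, x=cosφ1·sinφ2-sinφ1·cosφ2·cosΔλ=-0.83230190; θ=atan2(y, x)=157.3278° ≈ 157.3°
Leg 2: φ1=-1.1970341, φ2=-0.6388062, Δφ=0.5582279, Δλ=-0.7438314 rad; a=sin²(Δφ/2)+cosφ1·cosφ2·sin²(Δλ/2)=0.1146121412; c=2·atan2(√a, √(1-a))=0.690738507; dist=6371·c=4400.695 ≈ 4400.7 km; running total=17252.3 km
Leg 2 bearing: y=sinΔλ·cosφ2=-0.54359127, x=cosφ1·sinφ2-sinφ1·cosφ2·cosΔλ=0.33228501; θ=atan2(y, x)=-58.5635° <0 so +360° → 301.4365° ≈ 301.4°
Leg 3: φ1=-0.6388062, φ2=-0.2115077, Δφ=0.4272985, Δλ=2.5520868 rad; a=sin²(Δφ/2)+cosφ1·cosφ2·sin²(Δλ/2)=0.7636326285; c=2·atan2(√a, √(1-a))=2.126175188; dist=6371·c=13545.862 ≈ 13545.9 km; running total=30798.2 km
Leg 3 bearing: y=sinΔλ·cosφ2=0.54356131, x=cosφ1·sinφ2-sinφ1·cosφ2·cosΔλ=-0.65309452; θ=atan2(y, x)=140.2299° ≈ 140.2°

Leg 1: dist=12851.6 km, bearing=157.3°
Leg 2: dist=4400.7 km, bearing=301.4°
Leg 3: dist=13545.9 km, bearing=140.2°
Total: 30798.2 km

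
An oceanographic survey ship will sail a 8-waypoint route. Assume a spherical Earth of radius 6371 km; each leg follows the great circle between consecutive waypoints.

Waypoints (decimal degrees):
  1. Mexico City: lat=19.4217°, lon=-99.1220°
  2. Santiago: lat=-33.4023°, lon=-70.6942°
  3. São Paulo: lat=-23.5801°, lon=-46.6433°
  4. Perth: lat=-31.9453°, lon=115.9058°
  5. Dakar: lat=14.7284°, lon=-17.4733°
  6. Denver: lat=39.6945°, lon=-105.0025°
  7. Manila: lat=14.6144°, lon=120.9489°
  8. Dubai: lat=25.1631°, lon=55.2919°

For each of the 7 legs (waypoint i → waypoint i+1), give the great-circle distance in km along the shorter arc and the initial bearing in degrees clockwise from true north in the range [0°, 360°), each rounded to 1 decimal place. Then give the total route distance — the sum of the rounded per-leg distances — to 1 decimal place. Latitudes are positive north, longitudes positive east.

Leg 1: dist=6602.9 km, bearing=152.5°
Leg 2: dist=2583.2 km, bearing=71.3°
Leg 3: dist=13568.2 km, bearing=162.5°
Leg 4: dist=14931.3 km, bearing=259.1°
Leg 5: dist=8760.7 km, bearing=308.4°
Leg 6: dist=12330.0 km, bearing=311.9°
Leg 7: dist=6902.6 km, bearing=291.0°
Total: 65678.9 km

Leg 1: φ1=0.3389726, φ2=-0.5829801, Δφ=-0.9219527, Δλ=0.4961587 rad; a=sin²(Δφ/2)+cosφ1·cosφ2·sin²(Δλ/2)=0.2453358141; c=2·atan2(√a, √(1-a))=1.036392161; dist=6371·c=6602.854 ≈ 6602.9 km; running total=6602.9 km
Leg 1 bearing: y=sinΔλ·cosφ2=0.39741961, x=cosφ1·sinφ2-sinφ1·cosφ2·cosΔλ=-0.76331007; θ=atan2(y, x)=152.4961° ≈ 152.5°
Leg 2: φ1=-0.5829801, φ2=-0.4115504, Δφ=0.1714297, Δλ=0.4197674 rad; a=sin²(Δφ/2)+cosφ1·cosφ2·sin²(Δλ/2)=0.0405414497; c=2·atan2(√a, √(1-a))=0.405470016; dist=6371·c=2583.249 ≈ 2583.2 km; running total=9186.1 km
Leg 2 bearing: y=sinΔλ·cosφ2=0.37351849, x=cosφ1·sinφ2-sinφ1·cosφ2·cosΔλ=0.12678840; θ=atan2(y, x)=71.2506° ≈ 71.3°
Leg 3: φ1=-0.4115504, φ2=-0.5575507, Δφ=-0.1460003, Δλ=2.8370170 rad; a=sin²(Δφ/2)+cosφ1·cosφ2·sin²(Δλ/2)=0.7651233013; c=2·atan2(√a, √(1-a))=2.129687724; dist=6371·c=13568.240 ≈ 13568.2 km; running total=22754.3 km
Leg 3 bearing: y=sinΔλ·cosφ2=0.25447138, x=cosφ1·sinφ2-sinφ1·cosφ2·cosΔλ=-0.80875389; θ=atan2(y, x)=162.5340° ≈ 162.5°
Leg 4: φ1=-0.5575507, φ2=0.2570591, Δφ=0.8146097, Δλ=-2.3279044 rad; a=sin²(Δφ/2)+cosφ1·cosφ2·sin²(Δλ/2)=0.8490875613; c=2·atan2(√a, √(1-a))=2.343641673; dist=6371·c=14931.341 ≈ 14931.3 km; running total=37685.6 km
Leg 4 bearing: y=sinΔλ·cosφ2=-0.70294312, x=cosφ1·sinφ2-sinφ1·cosφ2·cosΔλ=-0.13572938; θ=atan2(y, x)=-100.9286° <0 so +360° → 259.0714° ≈ 259.1°
Leg 5: φ1=0.2570591, φ2=0.6927997, Δφ=0.4357406, Δλ=-1.5276727 rad; a=sin²(Δφ/2)+cosφ1·cosφ2·sin²(Δλ/2)=0.4027692279; c=2·atan2(√a, √(1-a))=1.375087841; dist=6371·c=8760.685 ≈ 8760.7 km; running total=46446.3 km
Leg 5 bearing: y=sinΔλ·cosφ2=-0.76874552, x=cosφ1·sinφ2-sinφ1·cosφ2·cosΔλ=0.60927419; θ=atan2(y, x)=-51.6012° <0 so +360° → 308.3988° ≈ 308.4°
Leg 6: φ1=0.6927997, φ2=0.2550694, Δφ=-0.4377303, Δλ=3.9435959 rad; a=sin²(Δφ/2)+cosφ1·cosφ2·sin²(Δλ/2)=0.6782611590; c=2·atan2(√a, √(1-a))=1.935339279; dist=6371·c=12330.047 ≈ 12330.0 km; running total=58776.3 km
Leg 6 bearing: y=sinΔλ·cosφ2=-0.69549571, x=cosφ1·sinφ2-sinφ1·cosφ2·cosΔλ=0.62384097; θ=atan2(y, x)=-48.1087° <0 so +360° → 311.8913° ≈ 311.9°
Leg 7: φ1=0.2550694, φ2=0.4391789, Δφ=0.1841095, Δλ=-1.1459308 rad; a=sin²(Δφ/2)+cosφ1·cosφ2·sin²(Δλ/2)=0.2658536295; c=2·atan2(√a, √(1-a))=1.083438761; dist=6371·c=6902.588 ≈ 6902.6 km; running total=65678.9 km
Leg 7 bearing: y=sinΔλ·cosφ2=-0.82463233, x=cosφ1·sinφ2-sinφ1·cosφ2·cosΔλ=0.31730653; θ=atan2(y, x)=-68.9540° <0 so +360° → 291.0460° ≈ 291.0°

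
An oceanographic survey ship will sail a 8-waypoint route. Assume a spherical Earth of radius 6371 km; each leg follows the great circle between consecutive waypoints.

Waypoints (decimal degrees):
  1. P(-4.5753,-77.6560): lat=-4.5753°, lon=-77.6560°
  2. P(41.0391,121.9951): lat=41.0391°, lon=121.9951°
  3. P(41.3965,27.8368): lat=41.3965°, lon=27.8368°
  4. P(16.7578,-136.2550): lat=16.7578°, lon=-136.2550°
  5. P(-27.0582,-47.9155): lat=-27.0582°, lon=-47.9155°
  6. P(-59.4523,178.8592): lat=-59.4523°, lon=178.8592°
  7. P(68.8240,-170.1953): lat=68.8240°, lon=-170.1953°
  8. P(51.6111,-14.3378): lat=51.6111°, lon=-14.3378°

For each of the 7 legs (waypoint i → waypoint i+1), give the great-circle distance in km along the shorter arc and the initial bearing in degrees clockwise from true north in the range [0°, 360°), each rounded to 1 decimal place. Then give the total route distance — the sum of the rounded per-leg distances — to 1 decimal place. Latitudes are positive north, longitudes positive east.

Leg 1: dist=15512.1 km, bearing=337.0°
Leg 2: dist=7433.4 km, bearing=305.5°
Leg 3: dist=13344.3 km, bearing=342.4°
Leg 4: dist=10687.0 km, bearing=116.5°
Leg 5: dist=9486.0 km, bearing=201.8°
Leg 6: dist=14290.8 km, bearing=5.0°
Leg 7: dist=6477.3 km, bearing=17.4°
Total: 77230.9 km

Leg 1: φ1=-0.0798540, φ2=0.7162674, Δφ=0.7961215, Δλ=3.4845691 rad; a=sin²(Δφ/2)+cosφ1·cosφ2·sin²(Δλ/2)=0.8802213595; c=2·atan2(√a, √(1-a))=2.434790900; dist=6371·c=15512.053 ≈ 15512.1 km; running total=15512.1 km
Leg 1 bearing: y=sinΔλ·cosφ2=-0.25365189, x=cosφ1·sinφ2-sinφ1·cosφ2·cosΔλ=0.59781903; θ=atan2(y, x)=-22.9913° <0 so +360° → 337.0087° ≈ 337.0°
Leg 2: φ1=0.7162674, φ2=0.7225052, Δφ=0.0062378, Δλ=-1.6433724 rad; a=sin²(Δφ/2)+cosφ1·cosφ2·sin²(Δλ/2)=0.3034291046; c=2·atan2(√a, √(1-a))=1.166750291; dist=6371·c=7433.366 ≈ 7433.4 km; running total=22945.5 km
Leg 2 bearing: y=sinΔλ·cosφ2=-0.74817670, x=cosφ1·sinφ2-sinφ1·cosφ2·cosΔλ=0.53448213; θ=atan2(y, x)=-54.4588° <0 so +360° → 305.5412° ≈ 305.5°
Leg 3: φ1=0.7225052, φ2=0.2924788, Δφ=-0.4300264, Δλ=-2.8639422 rad; a=sin²(Δφ/2)+cosφ1·cosφ2·sin²(Δλ/2)=0.7500621764; c=2·atan2(√a, √(1-a))=2.094538699; dist=6371·c=13344.306 ≈ 13344.3 km; running total=36289.8 km
Leg 3 bearing: y=sinΔλ·cosφ2=-0.26245654, x=cosφ1·sinφ2-sinφ1·cosφ2·cosΔλ=0.82522251; θ=atan2(y, x)=-17.6429° <0 so +360° → 342.3571° ≈ 342.4°
Leg 4: φ1=0.2924788, φ2=-0.4722547, Δφ=-0.7647335, Δλ=1.5418151 rad; a=sin²(Δφ/2)+cosφ1·cosφ2·sin²(Δλ/2)=0.5532244491; c=2·atan2(√a, √(1-a))=1.677447292; dist=6371·c=10687.017 ≈ 10687.0 km; running total=46976.8 km
Leg 4 bearing: y=sinΔλ·cosφ2=0.89017095, x=cosφ1·sinφ2-sinφ1·cosφ2·cosΔλ=-0.44301729; θ=atan2(y, x)=116.4585° ≈ 116.5°
Leg 5: φ1=-0.4722547, φ2=-1.0376384, Δφ=-0.5653837, Δλ=3.9579652 rad; a=sin²(Δφ/2)+cosφ1·cosφ2·sin²(Δλ/2)=0.4591148108; c=2·atan2(√a, √(1-a))=1.488934548; dist=6371·c=9486.002 ≈ 9486.0 km; running total=56462.8 km
Leg 5 bearing: y=sinΔλ·cosφ2=-0.37034865, x=cosφ1·sinφ2-sinφ1·cosφ2·cosΔλ=-0.92528670; θ=atan2(y, x)=-158.1861° <0 so +360° → 201.8139° ≈ 201.8°
Leg 6: φ1=-1.0376384, φ2=1.2012054, Δφ=2.2388438, Δλ=-6.0921503 rad; a=sin²(Δφ/2)+cosφ1·cosφ2·sin²(Δλ/2)=0.8113971770; c=2·atan2(√a, √(1-a))=2.243105557; dist=6371·c=14290.826 ≈ 14290.8 km; running total=70753.6 km
Leg 6 bearing: y=sinΔλ·cosφ2=0.06858937, x=cosφ1·sinφ2-sinφ1·cosφ2·cosΔλ=0.77937327; θ=atan2(y, x)=5.0294° ≈ 5.0°
Leg 7: φ1=1.2012054, φ2=0.9007836, Δφ=-0.3004218, Δλ=2.7202265 rad; a=sin²(Δφ/2)+cosφ1·cosφ2·sin²(Δλ/2)=0.2369082422; c=2·atan2(√a, √(1-a))=1.016690048; dist=6371·c=6477.332 ≈ 6477.3 km; running total=77230.9 km
Leg 7 bearing: y=sinΔλ·cosφ2=0.25399197, x=cosφ1·sinφ2-sinφ1·cosφ2·cosΔλ=0.81155344; θ=atan2(y, x)=17.3786° ≈ 17.4°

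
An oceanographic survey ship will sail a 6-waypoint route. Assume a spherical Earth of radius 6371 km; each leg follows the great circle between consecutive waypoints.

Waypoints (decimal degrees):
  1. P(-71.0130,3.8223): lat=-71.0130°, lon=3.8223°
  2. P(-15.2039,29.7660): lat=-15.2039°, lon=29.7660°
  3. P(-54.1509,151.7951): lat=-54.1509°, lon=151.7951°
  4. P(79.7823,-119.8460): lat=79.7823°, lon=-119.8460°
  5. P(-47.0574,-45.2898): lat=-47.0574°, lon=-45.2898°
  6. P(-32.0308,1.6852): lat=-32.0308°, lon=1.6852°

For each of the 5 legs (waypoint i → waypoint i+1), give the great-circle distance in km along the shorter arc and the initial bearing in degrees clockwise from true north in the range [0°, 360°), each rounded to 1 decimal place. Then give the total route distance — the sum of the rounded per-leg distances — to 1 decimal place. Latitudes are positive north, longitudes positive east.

Leg 1: φ1=-1.2394107, φ2=-0.2653581, Δφ=0.9740525, Δλ=0.4528030 rad; a=sin²(Δφ/2)+cosφ1·cosφ2·sin²(Δλ/2)=0.2348440465; c=2·atan2(√a, √(1-a))=1.011827903; dist=6371·c=6446.356 ≈ 6446.4 km; running total=6446.4 km
Leg 1 bearing: y=sinΔλ·cosφ2=0.42217510, x=cosφ1·sinφ2-sinφ1·cosφ2·cosΔλ=0.73521253; θ=atan2(y, x)=29.8654° ≈ 29.9°
Leg 2: φ1=-0.2653581, φ2=-0.9451115, Δφ=-0.6797534, Δλ=2.1298096 rad; a=sin²(Δφ/2)+cosφ1·cosφ2·sin²(Δλ/2)=0.5435777091; c=2·atan2(√a, √(1-a))=1.658062464; dist=6371·c=10563.516 ≈ 10563.5 km; running total=17009.9 km
Leg 2 bearing: y=sinΔλ·cosφ2=0.49650381, x=cosφ1·sinφ2-sinφ1·cosφ2·cosΔλ=-0.86364802; θ=atan2(y, x)=150.1058° ≈ 150.1°
Leg 3: φ1=-0.9451115, φ2=1.3924638, Δφ=2.3375753, Δλ=-4.7410316 rad; a=sin²(Δφ/2)+cosφ1·cosφ2·sin²(Δλ/2)=0.8973660968; c=2·atan2(√a, √(1-a))=2.489362553; dist=6371·c=15859.729 ≈ 15859.7 km; running total=32869.6 km
Leg 3 bearing: y=sinΔλ·cosφ2=0.17731601, x=cosφ1·sinφ2-sinφ1·cosφ2·cosΔλ=0.58048236; θ=atan2(y, x)=16.9860° ≈ 17.0°
Leg 4: φ1=1.3924638, φ2=-0.8213066, Δφ=-2.2137704, Δλ=1.3012512 rad; a=sin²(Δφ/2)+cosφ1·cosφ2·sin²(Δλ/2)=0.8441229493; c=2·atan2(√a, √(1-a))=2.329864740; dist=6371·c=14843.568 ≈ 14843.6 km; running total=47713.2 km
Leg 4 bearing: y=sinΔλ·cosφ2=0.65666628, x=cosφ1·sinφ2-sinφ1·cosφ2·cosΔλ=-0.30839418; θ=atan2(y, x)=115.1564° ≈ 115.2°
Leg 5: φ1=-0.8213066, φ2=-0.5590429, Δφ=0.2622636, Δλ=0.8198684 rad; a=sin²(Δφ/2)+cosφ1·cosφ2·sin²(Δλ/2)=0.1088362656; c=2·atan2(√a, √(1-a))=0.672402528; dist=6371·c=4283.877 ≈ 4283.9 km; running total=51997.1 km
Leg 5 bearing: y=sinΔλ·cosφ2=0.61976235, x=cosφ1·sinφ2-sinφ1·cosφ2·cosΔλ=0.06211567; θ=atan2(y, x)=84.2766° ≈ 84.3°

Leg 1: dist=6446.4 km, bearing=29.9°
Leg 2: dist=10563.5 km, bearing=150.1°
Leg 3: dist=15859.7 km, bearing=17.0°
Leg 4: dist=14843.6 km, bearing=115.2°
Leg 5: dist=4283.9 km, bearing=84.3°
Total: 51997.1 km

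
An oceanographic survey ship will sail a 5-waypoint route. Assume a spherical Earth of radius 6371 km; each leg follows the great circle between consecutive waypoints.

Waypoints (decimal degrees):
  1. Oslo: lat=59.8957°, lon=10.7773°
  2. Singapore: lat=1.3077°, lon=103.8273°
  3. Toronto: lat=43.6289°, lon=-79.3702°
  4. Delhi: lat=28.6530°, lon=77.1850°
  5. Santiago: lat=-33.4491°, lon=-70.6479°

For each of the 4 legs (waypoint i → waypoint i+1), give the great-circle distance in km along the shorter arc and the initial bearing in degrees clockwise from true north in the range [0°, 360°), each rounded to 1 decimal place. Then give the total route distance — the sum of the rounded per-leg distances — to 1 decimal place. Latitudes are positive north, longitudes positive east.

Leg 1: dist=10051.7 km, bearing=86.7°
Leg 2: dist=15008.2 km, bearing=3.3°
Leg 3: dist=11629.8 km, bearing=21.1°
Leg 4: dist=16917.4 km, bearing=251.9°
Total: 53607.1 km

Leg 1: φ1=1.0453772, φ2=0.0228237, Δφ=-1.0225535, Δλ=1.6240289 rad; a=sin²(Δφ/2)+cosφ1·cosφ2·sin²(Δλ/2)=0.5034686155; c=2·atan2(√a, √(1-a))=1.577733613; dist=6371·c=10051.741 ≈ 10051.7 km; running total=10051.7 km
Leg 1 bearing: y=sinΔλ·cosφ2=0.99832340, x=cosφ1·sinφ2-sinφ1·cosφ2·cosΔλ=0.05746527; θ=atan2(y, x)=86.7056° ≈ 86.7°
Leg 2: φ1=0.0228237, φ2=0.7614680, Δφ=0.7386443, Δλ=-3.1973996 rad; a=sin²(Δφ/2)+cosφ1·cosφ2·sin²(Δλ/2)=0.8533811164; c=2·atan2(√a, √(1-a))=2.355707344; dist=6371·c=15008.211 ≈ 15008.2 km; running total=25059.9 km
Leg 2 bearing: y=sinΔλ·cosφ2=0.04037341, x=cosφ1·sinφ2-sinφ1·cosφ2·cosΔλ=0.70629819; θ=atan2(y, x)=3.2716° ≈ 3.3°
Leg 3: φ1=0.7614680, φ2=0.5000892, Δφ=-0.2613788, Δλ=2.7324037 rad; a=sin²(Δφ/2)+cosφ1·cosφ2·sin²(Δλ/2)=0.6259478007; c=2·atan2(√a, √(1-a))=1.825434847; dist=6371·c=11629.845 ≈ 11629.8 km; running total=36689.7 km
Leg 3 bearing: y=sinΔλ·cosφ2=0.34914270, x=cosφ1·sinφ2-sinφ1·cosφ2·cosΔλ=0.90257852; θ=atan2(y, x)=21.1479° ≈ 21.1°
Leg 4: φ1=0.5000892, φ2=-0.5837969, Δφ=-1.0838861, Δλ=-2.5801708 rad; a=sin²(Δφ/2)+cosφ1·cosφ2·sin²(Δλ/2)=0.9420527188; c=2·atan2(√a, √(1-a))=2.655372485; dist=6371·c=16917.378 ≈ 16917.4 km; running total=53607.1 km
Leg 4 bearing: y=sinΔλ·cosφ2=-0.44421359, x=cosφ1·sinφ2-sinφ1·cosφ2·cosΔλ=-0.14502367; θ=atan2(y, x)=-108.0805° <0 so +360° → 251.9195° ≈ 251.9°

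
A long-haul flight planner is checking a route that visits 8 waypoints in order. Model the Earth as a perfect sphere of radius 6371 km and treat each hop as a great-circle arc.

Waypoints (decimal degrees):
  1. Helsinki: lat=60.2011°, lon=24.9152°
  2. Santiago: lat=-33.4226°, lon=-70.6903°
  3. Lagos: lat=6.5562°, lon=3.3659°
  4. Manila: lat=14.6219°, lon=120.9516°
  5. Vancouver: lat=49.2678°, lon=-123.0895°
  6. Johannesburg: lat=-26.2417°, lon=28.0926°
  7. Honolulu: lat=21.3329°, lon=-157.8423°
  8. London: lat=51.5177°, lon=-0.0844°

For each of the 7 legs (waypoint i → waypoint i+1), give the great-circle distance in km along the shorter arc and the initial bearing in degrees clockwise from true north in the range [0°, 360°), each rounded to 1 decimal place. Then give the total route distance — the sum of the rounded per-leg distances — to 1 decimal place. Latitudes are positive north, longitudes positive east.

Leg 1: φ1=1.0507074, φ2=-0.5833344, Δφ=-1.6340418, Δλ=-1.6686308 rad; a=sin²(Δφ/2)+cosφ1·cosφ2·sin²(Δλ/2)=0.7592468971; c=2·atan2(√a, √(1-a))=2.115884858; dist=6371·c=13480.302 ≈ 13480.3 km; running total=13480.3 km
Leg 1 bearing: y=sinΔλ·cosφ2=-0.83063948, x=cosφ1·sinφ2-sinφ1·cosφ2·cosΔλ=-0.20298333; θ=atan2(y, x)=-103.7322° <0 so +360° → 256.2678° ≈ 256.3°
Leg 2: φ1=-0.5833344, φ2=0.1144273, Δφ=0.6977617, Δλ=1.2925245 rad; a=sin²(Δφ/2)+cosφ1·cosφ2·sin²(Δλ/2)=0.4175606237; c=2·atan2(√a, √(1-a))=1.405161247; dist=6371·c=8952.282 ≈ 8952.3 km; running total=22432.6 km
Leg 2 bearing: y=sinΔλ·cosφ2=0.95524351, x=cosφ1·sinφ2-sinφ1·cosφ2·cosΔλ=0.24561115; θ=atan2(y, x)=75.5805° ≈ 75.6°
Leg 3: φ1=0.1144273, φ2=0.2552003, Δφ=0.1407730, Δλ=2.0522576 rad; a=sin²(Δφ/2)+cosφ1·cosφ2·sin²(Δλ/2)=0.7081619554; c=2·atan2(√a, √(1-a))=2.000194746; dist=6371·c=12743.241 ≈ 12743.2 km; running total=35175.8 km
Leg 3 bearing: y=sinΔλ·cosφ2=0.85761374, x=cosφ1·sinφ2-sinφ1·cosφ2·cosΔλ=0.30194879; θ=atan2(y, x)=70.6038° ≈ 70.6°
Leg 4: φ1=0.2552003, φ2=0.8598853, Δφ=0.6046850, Δλ=-4.2593207 rad; a=sin²(Δφ/2)+cosφ1·cosφ2·sin²(Δλ/2)=0.5425430517; c=2·atan2(√a, √(1-a))=1.655985432; dist=6371·c=10550.283 ≈ 10550.3 km; running total=45726.1 km
Leg 4 bearing: y=sinΔλ·cosφ2=0.58669006, x=cosφ1·sinφ2-sinφ1·cosφ2·cosΔλ=0.80532921; θ=atan2(y, x)=36.0737° ≈ 36.1°
Leg 5: φ1=0.8598853, φ2=-0.4580041, Δφ=-1.3178894, Δλ=2.6386254 rad; a=sin²(Δφ/2)+cosφ1·cosφ2·sin²(Δλ/2)=0.9239221399; c=2·atan2(√a, √(1-a))=2.582702794; dist=6371·c=16454.399 ≈ 16454.4 km; running total=62180.5 km
Leg 5 bearing: y=sinΔλ·cosφ2=0.43234813, x=cosφ1·sinφ2-sinφ1·cosφ2·cosΔλ=0.30697747; θ=atan2(y, x)=54.6243° ≈ 54.6°
Leg 6: φ1=-0.4580041, φ2=0.3723293, Δφ=0.8303334, Δλ=-3.2451762 rad; a=sin²(Δφ/2)+cosφ1·cosφ2·sin²(Δλ/2)=0.9959270020; c=2·atan2(√a, √(1-a))=3.013865760; dist=6371·c=19201.339 ≈ 19201.3 km; running total=81381.8 km
Leg 6 bearing: y=sinΔλ·cosφ2=0.09631381, x=cosφ1·sinφ2-sinφ1·cosφ2·cosΔλ=-0.08336237; θ=atan2(y, x)=130.8771° ≈ 130.9°
Leg 7: φ1=0.3723293, φ2=0.8991535, Δφ=0.5268241, Δλ=2.7533948 rad; a=sin²(Δφ/2)+cosφ1·cosφ2·sin²(Δλ/2)=0.6258675635; c=2·atan2(√a, √(1-a))=1.825269029; dist=6371·c=11628.789 ≈ 11628.8 km; running total=93010.6 km
Leg 7 bearing: y=sinΔλ·cosφ2=0.23554334, x=cosφ1·sinφ2-sinφ1·cosφ2·cosΔλ=0.93869524; θ=atan2(y, x)=14.0862° ≈ 14.1°

Leg 1: dist=13480.3 km, bearing=256.3°
Leg 2: dist=8952.3 km, bearing=75.6°
Leg 3: dist=12743.2 km, bearing=70.6°
Leg 4: dist=10550.3 km, bearing=36.1°
Leg 5: dist=16454.4 km, bearing=54.6°
Leg 6: dist=19201.3 km, bearing=130.9°
Leg 7: dist=11628.8 km, bearing=14.1°
Total: 93010.6 km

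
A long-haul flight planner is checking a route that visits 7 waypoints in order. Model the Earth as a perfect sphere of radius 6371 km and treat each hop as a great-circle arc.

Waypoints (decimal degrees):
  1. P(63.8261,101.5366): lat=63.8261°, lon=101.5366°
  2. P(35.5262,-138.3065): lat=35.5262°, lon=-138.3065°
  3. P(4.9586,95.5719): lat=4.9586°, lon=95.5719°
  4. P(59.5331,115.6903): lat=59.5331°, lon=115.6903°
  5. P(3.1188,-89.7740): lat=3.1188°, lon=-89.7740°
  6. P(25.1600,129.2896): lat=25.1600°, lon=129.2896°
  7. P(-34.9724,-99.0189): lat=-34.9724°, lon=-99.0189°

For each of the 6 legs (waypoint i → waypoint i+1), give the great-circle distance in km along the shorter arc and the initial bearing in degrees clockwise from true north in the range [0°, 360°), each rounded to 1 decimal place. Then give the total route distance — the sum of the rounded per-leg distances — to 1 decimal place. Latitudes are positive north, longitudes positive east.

Leg 1: φ1=1.1139756, φ2=0.6200492, Δφ=-0.4939264, Δλ=-4.1860518 rad; a=sin²(Δφ/2)+cosφ1·cosφ2·sin²(Δλ/2)=0.3294263556; c=2·atan2(√a, √(1-a))=1.222659192; dist=6371·c=7789.562 ≈ 7789.6 km; running total=7789.6 km
Leg 1 bearing: y=sinΔλ·cosφ2=0.70369771, x=cosφ1·sinφ2-sinφ1·cosφ2·cosΔλ=0.62323997; θ=atan2(y, x)=48.4698° ≈ 48.5°
Leg 2: φ1=0.6200492, φ2=0.0865439, Δφ=-0.5335053, Δλ=4.0819481 rad; a=sin²(Δφ/2)+cosφ1·cosφ2·sin²(Δλ/2)=0.7138719701; c=2·atan2(√a, √(1-a))=2.012791708; dist=6371·c=12823.496 ≈ 12823.5 km; running total=20613.1 km
Leg 2 bearing: y=sinΔλ·cosφ2=-0.80474456, x=cosφ1·sinφ2-sinφ1·cosφ2·cosΔλ=0.41160820; θ=atan2(y, x)=-62.9113° <0 so +360° → 297.0887° ≈ 297.1°
Leg 3: φ1=0.0865439, φ2=1.0390486, Δφ=0.9525047, Δλ=0.3511323 rad; a=sin²(Δφ/2)+cosφ1·cosφ2·sin²(Δλ/2)=0.2255889915; c=2·atan2(√a, √(1-a))=0.989841915; dist=6371·c=6306.283 ≈ 6306.3 km; running total=26919.4 km
Leg 3 bearing: y=sinΔλ·cosφ2=0.17440229, x=cosφ1·sinφ2-sinφ1·cosφ2·cosΔλ=0.81754403; θ=atan2(y, x)=12.0421° ≈ 12.0°
Leg 4: φ1=1.0390486, φ2=0.0544333, Δφ=-0.9846153, Δλ=-3.5860285 rad; a=sin²(Δφ/2)+cosφ1·cosφ2·sin²(Δλ/2)=0.7051055304; c=2·atan2(√a, √(1-a))=1.993481806; dist=6371·c=12700.473 ≈ 12700.5 km; running total=39619.9 km
Leg 4 bearing: y=sinΔλ·cosφ2=0.42931182, x=cosφ1·sinφ2-sinφ1·cosφ2·cosΔλ=0.80462305; θ=atan2(y, x)=28.0824° ≈ 28.1°
Leg 5: φ1=0.0544333, φ2=0.4391248, Δφ=0.3846915, Δλ=3.8233811 rad; a=sin²(Δφ/2)+cosφ1·cosφ2·sin²(Δλ/2)=0.8393045646; c=2·atan2(√a, √(1-a))=2.316663671; dist=6371·c=14759.464 ≈ 14759.5 km; running total=54379.4 km
Leg 5 bearing: y=sinΔλ·cosφ2=-0.57039350, x=cosφ1·sinφ2-sinφ1·cosφ2·cosΔλ=0.46275361; θ=atan2(y, x)=-50.9480° <0 so +360° → 309.0520° ≈ 309.1°
Leg 6: φ1=0.4391248, φ2=-0.6103835, Δφ=-1.0495084, Δλ=-3.9847350 rad; a=sin²(Δφ/2)+cosφ1·cosφ2·sin²(Δλ/2)=0.8684977549; c=2·atan2(√a, √(1-a))=2.399410660; dist=6371·c=15286.645 ≈ 15286.6 km; running total=69666.0 km
Leg 6 bearing: y=sinΔλ·cosφ2=0.61189728, x=cosφ1·sinφ2-sinφ1·cosφ2·cosΔλ=-0.28708769; θ=atan2(y, x)=115.1349° ≈ 115.1°

Leg 1: dist=7789.6 km, bearing=48.5°
Leg 2: dist=12823.5 km, bearing=297.1°
Leg 3: dist=6306.3 km, bearing=12.0°
Leg 4: dist=12700.5 km, bearing=28.1°
Leg 5: dist=14759.5 km, bearing=309.1°
Leg 6: dist=15286.6 km, bearing=115.1°
Total: 69666.0 km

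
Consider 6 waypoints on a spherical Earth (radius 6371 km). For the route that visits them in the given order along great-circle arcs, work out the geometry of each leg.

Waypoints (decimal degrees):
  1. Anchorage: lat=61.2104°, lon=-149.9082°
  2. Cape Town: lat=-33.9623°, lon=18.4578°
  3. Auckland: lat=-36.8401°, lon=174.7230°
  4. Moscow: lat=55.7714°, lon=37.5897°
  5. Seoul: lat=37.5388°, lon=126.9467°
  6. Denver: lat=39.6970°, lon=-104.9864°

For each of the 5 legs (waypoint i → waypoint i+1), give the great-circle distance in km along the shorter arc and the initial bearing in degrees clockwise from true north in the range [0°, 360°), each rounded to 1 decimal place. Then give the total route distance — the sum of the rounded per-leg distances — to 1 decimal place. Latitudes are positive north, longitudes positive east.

Leg 1: φ1=1.0683230, φ2=-0.5927540, Δφ=-1.6610770, Δλ=2.9385410 rad; a=sin²(Δφ/2)+cosφ1·cosφ2·sin²(Δλ/2)=0.9404130952; c=2·atan2(√a, √(1-a))=2.648400785; dist=6371·c=16872.961 ≈ 16873.0 km; running total=16873.0 km
Leg 1 bearing: y=sinΔλ·cosφ2=0.16725720, x=cosφ1·sinφ2-sinφ1·cosφ2·cosΔλ=0.44291111; θ=atan2(y, x)=20.6881° ≈ 20.7°
Leg 2: φ1=-0.5927540, φ2=-0.6429810, Δφ=-0.0502271, Δλ=2.7273422 rad; a=sin²(Δφ/2)+cosφ1·cosφ2·sin²(Δλ/2)=0.6363415947; c=2·atan2(√a, √(1-a))=1.846977138; dist=6371·c=11767.091 ≈ 11767.1 km; running total=28640.1 km
Leg 2 bearing: y=sinΔλ·cosφ2=0.32212864, x=cosφ1·sinφ2-sinφ1·cosφ2·cosΔλ=-0.90657433; θ=atan2(y, x)=160.4386° ≈ 160.4°
Leg 3: φ1=-0.6429810, φ2=0.9733946, Δφ=1.6163756, Δλ=-2.3934276 rad; a=sin²(Δφ/2)+cosφ1·cosφ2·sin²(Δλ/2)=0.9128422553; c=2·atan2(√a, √(1-a))=2.542210838; dist=6371·c=16196.425 ≈ 16196.4 km; running total=44836.5 km
Leg 3 bearing: y=sinΔλ·cosφ2=-0.38266333, x=cosφ1·sinφ2-sinφ1·cosφ2·cosΔλ=0.41450436; θ=atan2(y, x)=-42.7127° <0 so +360° → 317.2873° ≈ 317.3°
Leg 4: φ1=0.9733946, φ2=0.6551757, Δφ=-0.3182189, Δλ=1.5595739 rad; a=sin²(Δφ/2)+cosφ1·cosφ2·sin²(Δλ/2)=0.2456133101; c=2·atan2(√a, √(1-a))=1.037036948; dist=6371·c=6606.962 ≈ 6607.0 km; running total=51443.5 km
Leg 4 bearing: y=sinΔλ·cosφ2=0.79289098, x=cosφ1·sinφ2-sinφ1·cosφ2·cosΔλ=0.33537075; θ=atan2(y, x)=67.0730° ≈ 67.1°
Leg 5: φ1=0.6551757, φ2=0.6928434, Δφ=0.0376677, Δλ=-4.0479962 rad; a=sin²(Δφ/2)+cosφ1·cosφ2·sin²(Δλ/2)=0.4935048014; c=2·atan2(√a, √(1-a))=1.557805564; dist=6371·c=9924.779 ≈ 9924.8 km; running total=61368.3 km
Leg 5 bearing: y=sinΔλ·cosφ2=0.60576795, x=cosφ1·sinφ2-sinφ1·cosφ2·cosΔλ=0.79553532; θ=atan2(y, x)=37.2878° ≈ 37.3°

Leg 1: dist=16873.0 km, bearing=20.7°
Leg 2: dist=11767.1 km, bearing=160.4°
Leg 3: dist=16196.4 km, bearing=317.3°
Leg 4: dist=6607.0 km, bearing=67.1°
Leg 5: dist=9924.8 km, bearing=37.3°
Total: 61368.3 km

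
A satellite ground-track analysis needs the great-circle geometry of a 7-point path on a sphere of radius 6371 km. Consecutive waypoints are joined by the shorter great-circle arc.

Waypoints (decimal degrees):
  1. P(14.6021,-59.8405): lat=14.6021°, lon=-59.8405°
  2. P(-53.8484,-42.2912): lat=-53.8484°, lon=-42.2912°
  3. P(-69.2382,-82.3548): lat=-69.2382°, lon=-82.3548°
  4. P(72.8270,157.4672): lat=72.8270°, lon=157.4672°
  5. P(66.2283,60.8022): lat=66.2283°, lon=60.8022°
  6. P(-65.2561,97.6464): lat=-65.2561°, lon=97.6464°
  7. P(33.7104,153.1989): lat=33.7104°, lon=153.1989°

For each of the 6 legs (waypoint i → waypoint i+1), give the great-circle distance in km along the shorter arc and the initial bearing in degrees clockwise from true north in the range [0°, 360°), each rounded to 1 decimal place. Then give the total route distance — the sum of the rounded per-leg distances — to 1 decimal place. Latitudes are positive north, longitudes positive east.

Leg 1: φ1=0.2548547, φ2=-0.9398319, Δφ=-1.1946866, Δλ=0.3062931 rad; a=sin²(Δφ/2)+cosφ1·cosφ2·sin²(Δλ/2)=0.3296322819; c=2·atan2(√a, √(1-a))=1.223097294; dist=6371·c=7792.353 ≈ 7792.4 km; running total=7792.4 km
Leg 1 bearing: y=sinΔλ·cosφ2=0.17787754, x=cosφ1·sinφ2-sinφ1·cosφ2·cosΔλ=-0.92317872; θ=atan2(y, x)=169.0939° ≈ 169.1°
Leg 2: φ1=-0.9398319, φ2=-1.2084346, Δφ=-0.2686027, Δλ=-0.6992417 rad; a=sin²(Δφ/2)+cosφ1·cosφ2·sin²(Δλ/2)=0.0424655180; c=2·atan2(√a, √(1-a))=0.415117439; dist=6371·c=2644.713 ≈ 2644.7 km; running total=10437.1 km
Leg 2 bearing: y=sinΔλ·cosφ2=-0.22815897, x=cosφ1·sinφ2-sinφ1·cosφ2·cosΔλ=-0.33255417; θ=atan2(y, x)=-145.5467° <0 so +360° → 214.4533° ≈ 214.5°
Leg 3: φ1=-1.2084346, φ2=1.2710709, Δφ=2.4795055, Δλ=4.1856835 rad; a=sin²(Δφ/2)+cosφ1·cosφ2·sin²(Δλ/2)=0.9729941448; c=2·atan2(√a, √(1-a))=2.811425883; dist=6371·c=17911.594 ≈ 17911.6 km; running total=28348.7 km
Leg 3 bearing: y=sinΔλ·cosφ2=-0.25524093, x=cosφ1·sinφ2-sinφ1·cosφ2·cosΔλ=0.19989553; θ=atan2(y, x)=-51.9332° <0 so +360° → 308.0668° ≈ 308.1°
Leg 4: φ1=1.2710709, φ2=1.1559019, Δφ=-0.1151690, Δλ=-1.6871225 rad; a=sin²(Δφ/2)+cosφ1·cosφ2·sin²(Δλ/2)=0.0697273129; c=2·atan2(√a, √(1-a))=0.534456945; dist=6371·c=3405.025 ≈ 3405.0 km; running total=31753.7 km
Leg 4 bearing: y=sinΔλ·cosφ2=-0.40036911, x=cosφ1·sinφ2-sinφ1·cosφ2·cosΔλ=0.31490671; θ=atan2(y, x)=-51.8135° <0 so +360° → 308.1865° ≈ 308.2°
Leg 5: φ1=1.1559019, φ2=-1.1389338, Δφ=-2.2948357, Δλ=0.6430526 rad; a=sin²(Δφ/2)+cosφ1·cosφ2·sin²(Δλ/2)=0.8480573544; c=2·atan2(√a, √(1-a))=2.340767730; dist=6371·c=14913.031 ≈ 14913.0 km; running total=46666.7 km
Leg 5 bearing: y=sinΔλ·cosφ2=0.25098762, x=cosφ1·sinφ2-sinφ1·cosφ2·cosΔλ=-0.67262882; θ=atan2(y, x)=159.5372° ≈ 159.5°
Leg 6: φ1=-1.1389338, φ2=0.5883575, Δφ=1.7272913, Δλ=0.9695740 rad; a=sin²(Δφ/2)+cosφ1·cosφ2·sin²(Δλ/2)=0.6535449906; c=2·atan2(√a, √(1-a))=1.882930076; dist=6371·c=11996.148 ≈ 11996.1 km; running total=58662.8 km
Leg 6 bearing: y=sinΔλ·cosφ2=0.68598361, x=cosφ1·sinφ2-sinφ1·cosφ2·cosΔλ=0.65963795; θ=atan2(y, x)=46.1216° ≈ 46.1°

Leg 1: dist=7792.4 km, bearing=169.1°
Leg 2: dist=2644.7 km, bearing=214.5°
Leg 3: dist=17911.6 km, bearing=308.1°
Leg 4: dist=3405.0 km, bearing=308.2°
Leg 5: dist=14913.0 km, bearing=159.5°
Leg 6: dist=11996.1 km, bearing=46.1°
Total: 58662.8 km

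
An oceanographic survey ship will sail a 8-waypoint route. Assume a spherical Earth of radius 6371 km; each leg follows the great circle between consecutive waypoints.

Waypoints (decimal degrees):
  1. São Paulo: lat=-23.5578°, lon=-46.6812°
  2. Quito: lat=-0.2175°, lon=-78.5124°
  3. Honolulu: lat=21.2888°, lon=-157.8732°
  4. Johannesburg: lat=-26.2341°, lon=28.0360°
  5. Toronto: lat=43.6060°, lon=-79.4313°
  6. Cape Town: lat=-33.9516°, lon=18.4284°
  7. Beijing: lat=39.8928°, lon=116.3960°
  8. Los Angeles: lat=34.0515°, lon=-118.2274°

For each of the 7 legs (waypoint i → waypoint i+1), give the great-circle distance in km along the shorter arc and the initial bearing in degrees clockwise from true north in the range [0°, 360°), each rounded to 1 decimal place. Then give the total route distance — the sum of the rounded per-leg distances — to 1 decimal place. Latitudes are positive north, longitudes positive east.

Leg 1: dist=4304.5 km, bearing=302.5°
Leg 2: dist=8915.0 km, bearing=291.7°
Leg 3: dist=19200.5 km, bearing=226.4°
Leg 4: dist=13342.2 km, bearing=307.1°
Leg 5: dist=13105.5 km, bearing=111.6°
Leg 6: dist=12955.7 km, bearing=58.1°
Leg 7: dist=10064.3 km, bearing=42.5°
Total: 81887.7 km

Leg 1: φ1=-0.4111612, φ2=-0.0037961, Δφ=0.4073651, Δλ=-0.5555592 rad; a=sin²(Δφ/2)+cosφ1·cosφ2·sin²(Δλ/2)=0.1098455915; c=2·atan2(√a, √(1-a))=0.675636866; dist=6371·c=4304.482 ≈ 4304.5 km; running total=4304.5 km
Leg 1 bearing: y=sinΔλ·cosφ2=-0.52741472, x=cosφ1·sinφ2-sinφ1·cosφ2·cosΔλ=0.33608312; θ=atan2(y, x)=-57.4936° <0 so +360° → 302.5064° ≈ 302.5°
Leg 2: φ1=-0.0037961, φ2=0.3715597, Δφ=0.3753557, Δλ=-1.3851073 rad; a=sin²(Δφ/2)+cosφ1·cosφ2·sin²(Δλ/2)=0.4146769985; c=2·atan2(√a, √(1-a))=1.399311075; dist=6371·c=8915.011 ≈ 8915.0 km; running total=13219.5 km
Leg 2 bearing: y=sinΔλ·cosφ2=-0.91574454, x=cosφ1·sinφ2-sinφ1·cosφ2·cosΔλ=0.36371951; θ=atan2(y, x)=-68.3378° <0 so +360° → 291.6622° ≈ 291.7°
Leg 3: φ1=0.3715597, φ2=-0.4578714, Δφ=-0.8294311, Δλ=3.2447276 rad; a=sin²(Δφ/2)+cosφ1·cosφ2·sin²(Δλ/2)=0.9959181659; c=2·atan2(√a, √(1-a))=3.013727099; dist=6371·c=19200.455 ≈ 19200.5 km; running total=32420.0 km
Leg 3 bearing: y=sinΔλ·cosφ2=-0.09234770, x=cosφ1·sinφ2-sinφ1·cosφ2·cosΔλ=-0.08793516; θ=atan2(y, x)=-133.5979° <0 so +360° → 226.4021° ≈ 226.4°
Leg 4: φ1=-0.4578714, φ2=0.7610683, Δφ=1.2189397, Δλ=-1.8756582 rad; a=sin²(Δφ/2)+cosφ1·cosφ2·sin²(Δλ/2)=0.7499159390; c=2·atan2(√a, √(1-a))=2.094200983; dist=6371·c=13342.154 ≈ 13342.2 km; running total=45762.2 km
Leg 4 bearing: y=sinΔλ·cosφ2=-0.69071026, x=cosφ1·sinφ2-sinφ1·cosφ2·cosΔλ=0.52257768; θ=atan2(y, x)=-52.8896° <0 so +360° → 307.1104° ≈ 307.1°
Leg 5: φ1=0.7610683, φ2=-0.5925672, Δφ=-1.3536355, Δλ=1.7079740 rad; a=sin²(Δφ/2)+cosφ1·cosφ2·sin²(Δλ/2)=0.7336634344; c=2·atan2(√a, √(1-a))=2.057061065; dist=6371·c=13105.536 ≈ 13105.5 km; running total=58867.7 km
Leg 5 bearing: y=sinΔλ·cosφ2=0.82171715, x=cosφ1·sinφ2-sinφ1·cosφ2·cosΔλ=-0.32616948; θ=atan2(y, x)=111.6499° ≈ 111.6°
Leg 6: φ1=-0.5925672, φ2=0.6962607, Δφ=1.2888279, Δλ=1.7098572 rad; a=sin²(Δφ/2)+cosφ1·cosφ2·sin²(Δλ/2)=0.7232047483; c=2·atan2(√a, √(1-a))=2.033545128; dist=6371·c=12955.716 ≈ 12955.7 km; running total=71823.4 km
Leg 6 bearing: y=sinΔλ·cosφ2=0.75983923, x=cosφ1·sinφ2-sinφ1·cosφ2·cosΔλ=0.47261285; θ=atan2(y, x)=58.1188° ≈ 58.1°
Leg 7: φ1=0.6962607, φ2=0.5943108, Δφ=-0.1019499, Δλ=-4.0949508 rad; a=sin²(Δφ/2)+cosφ1·cosφ2·sin²(Δλ/2)=0.5044567257; c=2·atan2(√a, √(1-a))=1.579709896; dist=6371·c=10064.332 ≈ 10064.3 km; running total=81887.7 km
Leg 7 bearing: y=sinΔλ·cosφ2=0.67555755, x=cosφ1·sinφ2-sinφ1·cosφ2·cosΔλ=0.73725338; θ=atan2(y, x)=42.4995° ≈ 42.5°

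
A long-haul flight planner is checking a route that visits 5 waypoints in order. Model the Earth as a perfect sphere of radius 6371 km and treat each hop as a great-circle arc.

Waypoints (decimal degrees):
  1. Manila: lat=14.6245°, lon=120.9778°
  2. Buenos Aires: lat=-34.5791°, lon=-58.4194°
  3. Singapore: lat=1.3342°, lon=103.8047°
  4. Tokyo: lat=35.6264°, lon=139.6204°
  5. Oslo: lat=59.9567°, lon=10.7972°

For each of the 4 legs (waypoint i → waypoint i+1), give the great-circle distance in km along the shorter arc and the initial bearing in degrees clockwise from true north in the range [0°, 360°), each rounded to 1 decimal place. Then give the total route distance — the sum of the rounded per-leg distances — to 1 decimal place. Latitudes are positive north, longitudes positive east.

Leg 1: φ1=0.2552457, φ2=-0.6035191, Δφ=-0.8587648, Δλ=-3.1310718 rad; a=sin²(Δφ/2)+cosφ1·cosφ2·sin²(Δλ/2)=0.9699596225; c=2·atan2(√a, √(1-a))=2.793190012; dist=6371·c=17795.414 ≈ 17795.4 km; running total=17795.4 km
Leg 1 bearing: y=sinΔλ·cosφ2=-0.00866211, x=cosφ1·sinφ2-sinφ1·cosφ2·cosΔλ=-0.34128695; θ=atan2(y, x)=-178.5461° <0 so +360° → 181.4539° ≈ 181.5°
Leg 2: φ1=-0.6035191, φ2=0.0232862, Δφ=0.6268053, Δλ=2.8313447 rad; a=sin²(Δφ/2)+cosφ1·cosφ2·sin²(Δλ/2)=0.8985187308; c=2·atan2(√a, √(1-a))=2.493170108; dist=6371·c=15883.987 ≈ 15884.0 km; running total=33679.4 km
Leg 2 bearing: y=sinΔλ·cosφ2=0.30521202, x=cosφ1·sinφ2-sinφ1·cosφ2·cosΔλ=-0.52113041; θ=atan2(y, x)=149.6436° ≈ 149.6°
Leg 3: φ1=0.0232862, φ2=0.6217980, Δφ=0.5985118, Δλ=0.6251019 rad; a=sin²(Δφ/2)+cosφ1·cosφ2·sin²(Δλ/2)=0.1637435489; c=2·atan2(√a, √(1-a))=0.833197333; dist=6371·c=5308.300 ≈ 5308.3 km; running total=38987.7 km
Leg 3 bearing: y=sinΔλ·cosφ2=0.47565321, x=cosφ1·sinφ2-sinφ1·cosφ2·cosΔλ=0.56699243; θ=atan2(y, x)=39.9935° ≈ 40.0°
Leg 4: φ1=0.6217980, φ2=1.0464418, Δφ=0.4246438, Δλ=-2.2483890 rad; a=sin²(Δφ/2)+cosφ1·cosφ2·sin²(Δλ/2)=0.3754430947; c=2·atan2(√a, √(1-a))=1.319031216; dist=6371·c=8403.548 ≈ 8403.5 km; running total=47391.2 km
Leg 4 bearing: y=sinΔλ·cosφ2=-0.39005187, x=cosφ1·sinφ2-sinφ1·cosφ2·cosΔλ=0.88645465; θ=atan2(y, x)=-23.7501° <0 so +360° → 336.2499° ≈ 336.2°

Leg 1: dist=17795.4 km, bearing=181.5°
Leg 2: dist=15884.0 km, bearing=149.6°
Leg 3: dist=5308.3 km, bearing=40.0°
Leg 4: dist=8403.5 km, bearing=336.2°
Total: 47391.2 km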